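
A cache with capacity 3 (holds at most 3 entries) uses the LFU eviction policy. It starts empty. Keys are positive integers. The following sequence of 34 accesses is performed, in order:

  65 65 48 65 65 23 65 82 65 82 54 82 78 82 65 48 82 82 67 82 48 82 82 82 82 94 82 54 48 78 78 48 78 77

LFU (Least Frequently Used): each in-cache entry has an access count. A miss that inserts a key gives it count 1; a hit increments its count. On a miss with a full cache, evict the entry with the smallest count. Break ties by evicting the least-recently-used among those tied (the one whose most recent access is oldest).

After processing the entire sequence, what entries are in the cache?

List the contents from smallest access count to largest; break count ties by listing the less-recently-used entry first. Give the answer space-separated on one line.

Answer: 77 65 82

Derivation:
LFU simulation (capacity=3):
  1. access 65: MISS. Cache: [65(c=1)]
  2. access 65: HIT, count now 2. Cache: [65(c=2)]
  3. access 48: MISS. Cache: [48(c=1) 65(c=2)]
  4. access 65: HIT, count now 3. Cache: [48(c=1) 65(c=3)]
  5. access 65: HIT, count now 4. Cache: [48(c=1) 65(c=4)]
  6. access 23: MISS. Cache: [48(c=1) 23(c=1) 65(c=4)]
  7. access 65: HIT, count now 5. Cache: [48(c=1) 23(c=1) 65(c=5)]
  8. access 82: MISS, evict 48(c=1). Cache: [23(c=1) 82(c=1) 65(c=5)]
  9. access 65: HIT, count now 6. Cache: [23(c=1) 82(c=1) 65(c=6)]
  10. access 82: HIT, count now 2. Cache: [23(c=1) 82(c=2) 65(c=6)]
  11. access 54: MISS, evict 23(c=1). Cache: [54(c=1) 82(c=2) 65(c=6)]
  12. access 82: HIT, count now 3. Cache: [54(c=1) 82(c=3) 65(c=6)]
  13. access 78: MISS, evict 54(c=1). Cache: [78(c=1) 82(c=3) 65(c=6)]
  14. access 82: HIT, count now 4. Cache: [78(c=1) 82(c=4) 65(c=6)]
  15. access 65: HIT, count now 7. Cache: [78(c=1) 82(c=4) 65(c=7)]
  16. access 48: MISS, evict 78(c=1). Cache: [48(c=1) 82(c=4) 65(c=7)]
  17. access 82: HIT, count now 5. Cache: [48(c=1) 82(c=5) 65(c=7)]
  18. access 82: HIT, count now 6. Cache: [48(c=1) 82(c=6) 65(c=7)]
  19. access 67: MISS, evict 48(c=1). Cache: [67(c=1) 82(c=6) 65(c=7)]
  20. access 82: HIT, count now 7. Cache: [67(c=1) 65(c=7) 82(c=7)]
  21. access 48: MISS, evict 67(c=1). Cache: [48(c=1) 65(c=7) 82(c=7)]
  22. access 82: HIT, count now 8. Cache: [48(c=1) 65(c=7) 82(c=8)]
  23. access 82: HIT, count now 9. Cache: [48(c=1) 65(c=7) 82(c=9)]
  24. access 82: HIT, count now 10. Cache: [48(c=1) 65(c=7) 82(c=10)]
  25. access 82: HIT, count now 11. Cache: [48(c=1) 65(c=7) 82(c=11)]
  26. access 94: MISS, evict 48(c=1). Cache: [94(c=1) 65(c=7) 82(c=11)]
  27. access 82: HIT, count now 12. Cache: [94(c=1) 65(c=7) 82(c=12)]
  28. access 54: MISS, evict 94(c=1). Cache: [54(c=1) 65(c=7) 82(c=12)]
  29. access 48: MISS, evict 54(c=1). Cache: [48(c=1) 65(c=7) 82(c=12)]
  30. access 78: MISS, evict 48(c=1). Cache: [78(c=1) 65(c=7) 82(c=12)]
  31. access 78: HIT, count now 2. Cache: [78(c=2) 65(c=7) 82(c=12)]
  32. access 48: MISS, evict 78(c=2). Cache: [48(c=1) 65(c=7) 82(c=12)]
  33. access 78: MISS, evict 48(c=1). Cache: [78(c=1) 65(c=7) 82(c=12)]
  34. access 77: MISS, evict 78(c=1). Cache: [77(c=1) 65(c=7) 82(c=12)]
Total: 18 hits, 16 misses, 13 evictions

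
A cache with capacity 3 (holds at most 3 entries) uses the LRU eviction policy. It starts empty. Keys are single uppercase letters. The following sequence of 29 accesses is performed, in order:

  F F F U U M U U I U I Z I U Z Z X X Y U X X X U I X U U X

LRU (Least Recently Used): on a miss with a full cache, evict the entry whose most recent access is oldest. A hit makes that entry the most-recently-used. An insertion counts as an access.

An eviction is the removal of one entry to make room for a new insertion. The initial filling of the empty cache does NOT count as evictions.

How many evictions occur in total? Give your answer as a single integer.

Answer: 6

Derivation:
LRU simulation (capacity=3):
  1. access F: MISS. Cache (LRU->MRU): [F]
  2. access F: HIT. Cache (LRU->MRU): [F]
  3. access F: HIT. Cache (LRU->MRU): [F]
  4. access U: MISS. Cache (LRU->MRU): [F U]
  5. access U: HIT. Cache (LRU->MRU): [F U]
  6. access M: MISS. Cache (LRU->MRU): [F U M]
  7. access U: HIT. Cache (LRU->MRU): [F M U]
  8. access U: HIT. Cache (LRU->MRU): [F M U]
  9. access I: MISS, evict F. Cache (LRU->MRU): [M U I]
  10. access U: HIT. Cache (LRU->MRU): [M I U]
  11. access I: HIT. Cache (LRU->MRU): [M U I]
  12. access Z: MISS, evict M. Cache (LRU->MRU): [U I Z]
  13. access I: HIT. Cache (LRU->MRU): [U Z I]
  14. access U: HIT. Cache (LRU->MRU): [Z I U]
  15. access Z: HIT. Cache (LRU->MRU): [I U Z]
  16. access Z: HIT. Cache (LRU->MRU): [I U Z]
  17. access X: MISS, evict I. Cache (LRU->MRU): [U Z X]
  18. access X: HIT. Cache (LRU->MRU): [U Z X]
  19. access Y: MISS, evict U. Cache (LRU->MRU): [Z X Y]
  20. access U: MISS, evict Z. Cache (LRU->MRU): [X Y U]
  21. access X: HIT. Cache (LRU->MRU): [Y U X]
  22. access X: HIT. Cache (LRU->MRU): [Y U X]
  23. access X: HIT. Cache (LRU->MRU): [Y U X]
  24. access U: HIT. Cache (LRU->MRU): [Y X U]
  25. access I: MISS, evict Y. Cache (LRU->MRU): [X U I]
  26. access X: HIT. Cache (LRU->MRU): [U I X]
  27. access U: HIT. Cache (LRU->MRU): [I X U]
  28. access U: HIT. Cache (LRU->MRU): [I X U]
  29. access X: HIT. Cache (LRU->MRU): [I U X]
Total: 20 hits, 9 misses, 6 evictions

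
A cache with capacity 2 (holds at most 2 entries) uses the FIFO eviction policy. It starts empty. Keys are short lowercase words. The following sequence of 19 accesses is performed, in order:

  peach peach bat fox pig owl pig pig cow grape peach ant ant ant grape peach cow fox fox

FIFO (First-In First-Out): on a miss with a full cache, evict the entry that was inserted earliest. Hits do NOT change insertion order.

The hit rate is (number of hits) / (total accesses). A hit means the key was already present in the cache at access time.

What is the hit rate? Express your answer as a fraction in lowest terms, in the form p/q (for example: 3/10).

FIFO simulation (capacity=2):
  1. access peach: MISS. Cache (old->new): [peach]
  2. access peach: HIT. Cache (old->new): [peach]
  3. access bat: MISS. Cache (old->new): [peach bat]
  4. access fox: MISS, evict peach. Cache (old->new): [bat fox]
  5. access pig: MISS, evict bat. Cache (old->new): [fox pig]
  6. access owl: MISS, evict fox. Cache (old->new): [pig owl]
  7. access pig: HIT. Cache (old->new): [pig owl]
  8. access pig: HIT. Cache (old->new): [pig owl]
  9. access cow: MISS, evict pig. Cache (old->new): [owl cow]
  10. access grape: MISS, evict owl. Cache (old->new): [cow grape]
  11. access peach: MISS, evict cow. Cache (old->new): [grape peach]
  12. access ant: MISS, evict grape. Cache (old->new): [peach ant]
  13. access ant: HIT. Cache (old->new): [peach ant]
  14. access ant: HIT. Cache (old->new): [peach ant]
  15. access grape: MISS, evict peach. Cache (old->new): [ant grape]
  16. access peach: MISS, evict ant. Cache (old->new): [grape peach]
  17. access cow: MISS, evict grape. Cache (old->new): [peach cow]
  18. access fox: MISS, evict peach. Cache (old->new): [cow fox]
  19. access fox: HIT. Cache (old->new): [cow fox]
Total: 6 hits, 13 misses, 11 evictions

Hit rate = 6/19

Answer: 6/19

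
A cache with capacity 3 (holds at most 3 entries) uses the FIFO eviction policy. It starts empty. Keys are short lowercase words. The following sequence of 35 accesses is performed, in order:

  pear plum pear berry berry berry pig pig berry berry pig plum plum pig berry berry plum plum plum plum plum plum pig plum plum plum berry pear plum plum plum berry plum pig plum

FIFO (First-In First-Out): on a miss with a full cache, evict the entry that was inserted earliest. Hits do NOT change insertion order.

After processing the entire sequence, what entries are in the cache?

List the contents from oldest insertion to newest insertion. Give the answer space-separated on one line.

Answer: plum berry pig

Derivation:
FIFO simulation (capacity=3):
  1. access pear: MISS. Cache (old->new): [pear]
  2. access plum: MISS. Cache (old->new): [pear plum]
  3. access pear: HIT. Cache (old->new): [pear plum]
  4. access berry: MISS. Cache (old->new): [pear plum berry]
  5. access berry: HIT. Cache (old->new): [pear plum berry]
  6. access berry: HIT. Cache (old->new): [pear plum berry]
  7. access pig: MISS, evict pear. Cache (old->new): [plum berry pig]
  8. access pig: HIT. Cache (old->new): [plum berry pig]
  9. access berry: HIT. Cache (old->new): [plum berry pig]
  10. access berry: HIT. Cache (old->new): [plum berry pig]
  11. access pig: HIT. Cache (old->new): [plum berry pig]
  12. access plum: HIT. Cache (old->new): [plum berry pig]
  13. access plum: HIT. Cache (old->new): [plum berry pig]
  14. access pig: HIT. Cache (old->new): [plum berry pig]
  15. access berry: HIT. Cache (old->new): [plum berry pig]
  16. access berry: HIT. Cache (old->new): [plum berry pig]
  17. access plum: HIT. Cache (old->new): [plum berry pig]
  18. access plum: HIT. Cache (old->new): [plum berry pig]
  19. access plum: HIT. Cache (old->new): [plum berry pig]
  20. access plum: HIT. Cache (old->new): [plum berry pig]
  21. access plum: HIT. Cache (old->new): [plum berry pig]
  22. access plum: HIT. Cache (old->new): [plum berry pig]
  23. access pig: HIT. Cache (old->new): [plum berry pig]
  24. access plum: HIT. Cache (old->new): [plum berry pig]
  25. access plum: HIT. Cache (old->new): [plum berry pig]
  26. access plum: HIT. Cache (old->new): [plum berry pig]
  27. access berry: HIT. Cache (old->new): [plum berry pig]
  28. access pear: MISS, evict plum. Cache (old->new): [berry pig pear]
  29. access plum: MISS, evict berry. Cache (old->new): [pig pear plum]
  30. access plum: HIT. Cache (old->new): [pig pear plum]
  31. access plum: HIT. Cache (old->new): [pig pear plum]
  32. access berry: MISS, evict pig. Cache (old->new): [pear plum berry]
  33. access plum: HIT. Cache (old->new): [pear plum berry]
  34. access pig: MISS, evict pear. Cache (old->new): [plum berry pig]
  35. access plum: HIT. Cache (old->new): [plum berry pig]
Total: 27 hits, 8 misses, 5 evictions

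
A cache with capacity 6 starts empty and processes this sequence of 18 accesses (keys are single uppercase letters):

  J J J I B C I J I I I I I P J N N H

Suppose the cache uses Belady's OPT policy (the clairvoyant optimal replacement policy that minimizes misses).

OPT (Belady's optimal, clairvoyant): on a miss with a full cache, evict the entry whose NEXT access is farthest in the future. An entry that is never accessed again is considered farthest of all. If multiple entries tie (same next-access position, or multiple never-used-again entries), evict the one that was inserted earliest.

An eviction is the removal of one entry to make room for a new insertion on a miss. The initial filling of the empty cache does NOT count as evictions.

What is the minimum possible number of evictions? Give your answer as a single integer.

OPT (Belady) simulation (capacity=6):
  1. access J: MISS. Cache: [J]
  2. access J: HIT. Next use of J: step 3. Cache: [J]
  3. access J: HIT. Next use of J: step 8. Cache: [J]
  4. access I: MISS. Cache: [J I]
  5. access B: MISS. Cache: [J I B]
  6. access C: MISS. Cache: [J I B C]
  7. access I: HIT. Next use of I: step 9. Cache: [J I B C]
  8. access J: HIT. Next use of J: step 15. Cache: [J I B C]
  9. access I: HIT. Next use of I: step 10. Cache: [J I B C]
  10. access I: HIT. Next use of I: step 11. Cache: [J I B C]
  11. access I: HIT. Next use of I: step 12. Cache: [J I B C]
  12. access I: HIT. Next use of I: step 13. Cache: [J I B C]
  13. access I: HIT. Next use of I: never. Cache: [J I B C]
  14. access P: MISS. Cache: [J I B C P]
  15. access J: HIT. Next use of J: never. Cache: [J I B C P]
  16. access N: MISS. Cache: [J I B C P N]
  17. access N: HIT. Next use of N: never. Cache: [J I B C P N]
  18. access H: MISS, evict J (next use: never). Cache: [I B C P N H]
Total: 11 hits, 7 misses, 1 evictions

Answer: 1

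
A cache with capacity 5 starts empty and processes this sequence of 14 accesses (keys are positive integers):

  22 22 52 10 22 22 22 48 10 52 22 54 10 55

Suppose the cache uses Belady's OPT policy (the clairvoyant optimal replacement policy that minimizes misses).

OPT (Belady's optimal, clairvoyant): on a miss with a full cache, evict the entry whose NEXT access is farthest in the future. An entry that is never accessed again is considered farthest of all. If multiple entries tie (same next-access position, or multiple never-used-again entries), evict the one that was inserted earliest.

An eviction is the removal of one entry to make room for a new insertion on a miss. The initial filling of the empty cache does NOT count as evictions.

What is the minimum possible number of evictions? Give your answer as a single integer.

OPT (Belady) simulation (capacity=5):
  1. access 22: MISS. Cache: [22]
  2. access 22: HIT. Next use of 22: step 5. Cache: [22]
  3. access 52: MISS. Cache: [22 52]
  4. access 10: MISS. Cache: [22 52 10]
  5. access 22: HIT. Next use of 22: step 6. Cache: [22 52 10]
  6. access 22: HIT. Next use of 22: step 7. Cache: [22 52 10]
  7. access 22: HIT. Next use of 22: step 11. Cache: [22 52 10]
  8. access 48: MISS. Cache: [22 52 10 48]
  9. access 10: HIT. Next use of 10: step 13. Cache: [22 52 10 48]
  10. access 52: HIT. Next use of 52: never. Cache: [22 52 10 48]
  11. access 22: HIT. Next use of 22: never. Cache: [22 52 10 48]
  12. access 54: MISS. Cache: [22 52 10 48 54]
  13. access 10: HIT. Next use of 10: never. Cache: [22 52 10 48 54]
  14. access 55: MISS, evict 22 (next use: never). Cache: [52 10 48 54 55]
Total: 8 hits, 6 misses, 1 evictions

Answer: 1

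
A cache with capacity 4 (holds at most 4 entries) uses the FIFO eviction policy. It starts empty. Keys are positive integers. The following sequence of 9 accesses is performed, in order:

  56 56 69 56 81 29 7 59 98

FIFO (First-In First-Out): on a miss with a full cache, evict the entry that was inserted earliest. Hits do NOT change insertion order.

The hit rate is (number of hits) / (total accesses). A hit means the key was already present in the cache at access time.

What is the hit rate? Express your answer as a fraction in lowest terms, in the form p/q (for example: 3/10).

FIFO simulation (capacity=4):
  1. access 56: MISS. Cache (old->new): [56]
  2. access 56: HIT. Cache (old->new): [56]
  3. access 69: MISS. Cache (old->new): [56 69]
  4. access 56: HIT. Cache (old->new): [56 69]
  5. access 81: MISS. Cache (old->new): [56 69 81]
  6. access 29: MISS. Cache (old->new): [56 69 81 29]
  7. access 7: MISS, evict 56. Cache (old->new): [69 81 29 7]
  8. access 59: MISS, evict 69. Cache (old->new): [81 29 7 59]
  9. access 98: MISS, evict 81. Cache (old->new): [29 7 59 98]
Total: 2 hits, 7 misses, 3 evictions

Hit rate = 2/9

Answer: 2/9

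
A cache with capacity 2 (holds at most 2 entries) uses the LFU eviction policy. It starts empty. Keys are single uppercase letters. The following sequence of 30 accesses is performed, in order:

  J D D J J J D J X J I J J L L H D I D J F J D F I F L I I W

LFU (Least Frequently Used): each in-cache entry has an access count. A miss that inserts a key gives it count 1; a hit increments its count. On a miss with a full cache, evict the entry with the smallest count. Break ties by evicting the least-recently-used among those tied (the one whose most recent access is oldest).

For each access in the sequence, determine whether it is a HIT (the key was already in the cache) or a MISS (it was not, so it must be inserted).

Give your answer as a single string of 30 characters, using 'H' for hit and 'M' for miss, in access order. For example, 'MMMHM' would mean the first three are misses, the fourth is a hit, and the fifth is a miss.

Answer: MMHHHHHHMHMHHMHMMMMHMHMMMMMMHM

Derivation:
LFU simulation (capacity=2):
  1. access J: MISS. Cache: [J(c=1)]
  2. access D: MISS. Cache: [J(c=1) D(c=1)]
  3. access D: HIT, count now 2. Cache: [J(c=1) D(c=2)]
  4. access J: HIT, count now 2. Cache: [D(c=2) J(c=2)]
  5. access J: HIT, count now 3. Cache: [D(c=2) J(c=3)]
  6. access J: HIT, count now 4. Cache: [D(c=2) J(c=4)]
  7. access D: HIT, count now 3. Cache: [D(c=3) J(c=4)]
  8. access J: HIT, count now 5. Cache: [D(c=3) J(c=5)]
  9. access X: MISS, evict D(c=3). Cache: [X(c=1) J(c=5)]
  10. access J: HIT, count now 6. Cache: [X(c=1) J(c=6)]
  11. access I: MISS, evict X(c=1). Cache: [I(c=1) J(c=6)]
  12. access J: HIT, count now 7. Cache: [I(c=1) J(c=7)]
  13. access J: HIT, count now 8. Cache: [I(c=1) J(c=8)]
  14. access L: MISS, evict I(c=1). Cache: [L(c=1) J(c=8)]
  15. access L: HIT, count now 2. Cache: [L(c=2) J(c=8)]
  16. access H: MISS, evict L(c=2). Cache: [H(c=1) J(c=8)]
  17. access D: MISS, evict H(c=1). Cache: [D(c=1) J(c=8)]
  18. access I: MISS, evict D(c=1). Cache: [I(c=1) J(c=8)]
  19. access D: MISS, evict I(c=1). Cache: [D(c=1) J(c=8)]
  20. access J: HIT, count now 9. Cache: [D(c=1) J(c=9)]
  21. access F: MISS, evict D(c=1). Cache: [F(c=1) J(c=9)]
  22. access J: HIT, count now 10. Cache: [F(c=1) J(c=10)]
  23. access D: MISS, evict F(c=1). Cache: [D(c=1) J(c=10)]
  24. access F: MISS, evict D(c=1). Cache: [F(c=1) J(c=10)]
  25. access I: MISS, evict F(c=1). Cache: [I(c=1) J(c=10)]
  26. access F: MISS, evict I(c=1). Cache: [F(c=1) J(c=10)]
  27. access L: MISS, evict F(c=1). Cache: [L(c=1) J(c=10)]
  28. access I: MISS, evict L(c=1). Cache: [I(c=1) J(c=10)]
  29. access I: HIT, count now 2. Cache: [I(c=2) J(c=10)]
  30. access W: MISS, evict I(c=2). Cache: [W(c=1) J(c=10)]
Total: 13 hits, 17 misses, 15 evictions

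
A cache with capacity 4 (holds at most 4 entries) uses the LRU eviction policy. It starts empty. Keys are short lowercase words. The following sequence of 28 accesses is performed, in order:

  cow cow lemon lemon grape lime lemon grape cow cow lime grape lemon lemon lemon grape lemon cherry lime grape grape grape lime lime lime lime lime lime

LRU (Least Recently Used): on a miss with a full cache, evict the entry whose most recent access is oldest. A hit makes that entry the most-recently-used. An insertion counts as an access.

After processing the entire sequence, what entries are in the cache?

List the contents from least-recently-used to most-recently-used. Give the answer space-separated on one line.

Answer: lemon cherry grape lime

Derivation:
LRU simulation (capacity=4):
  1. access cow: MISS. Cache (LRU->MRU): [cow]
  2. access cow: HIT. Cache (LRU->MRU): [cow]
  3. access lemon: MISS. Cache (LRU->MRU): [cow lemon]
  4. access lemon: HIT. Cache (LRU->MRU): [cow lemon]
  5. access grape: MISS. Cache (LRU->MRU): [cow lemon grape]
  6. access lime: MISS. Cache (LRU->MRU): [cow lemon grape lime]
  7. access lemon: HIT. Cache (LRU->MRU): [cow grape lime lemon]
  8. access grape: HIT. Cache (LRU->MRU): [cow lime lemon grape]
  9. access cow: HIT. Cache (LRU->MRU): [lime lemon grape cow]
  10. access cow: HIT. Cache (LRU->MRU): [lime lemon grape cow]
  11. access lime: HIT. Cache (LRU->MRU): [lemon grape cow lime]
  12. access grape: HIT. Cache (LRU->MRU): [lemon cow lime grape]
  13. access lemon: HIT. Cache (LRU->MRU): [cow lime grape lemon]
  14. access lemon: HIT. Cache (LRU->MRU): [cow lime grape lemon]
  15. access lemon: HIT. Cache (LRU->MRU): [cow lime grape lemon]
  16. access grape: HIT. Cache (LRU->MRU): [cow lime lemon grape]
  17. access lemon: HIT. Cache (LRU->MRU): [cow lime grape lemon]
  18. access cherry: MISS, evict cow. Cache (LRU->MRU): [lime grape lemon cherry]
  19. access lime: HIT. Cache (LRU->MRU): [grape lemon cherry lime]
  20. access grape: HIT. Cache (LRU->MRU): [lemon cherry lime grape]
  21. access grape: HIT. Cache (LRU->MRU): [lemon cherry lime grape]
  22. access grape: HIT. Cache (LRU->MRU): [lemon cherry lime grape]
  23. access lime: HIT. Cache (LRU->MRU): [lemon cherry grape lime]
  24. access lime: HIT. Cache (LRU->MRU): [lemon cherry grape lime]
  25. access lime: HIT. Cache (LRU->MRU): [lemon cherry grape lime]
  26. access lime: HIT. Cache (LRU->MRU): [lemon cherry grape lime]
  27. access lime: HIT. Cache (LRU->MRU): [lemon cherry grape lime]
  28. access lime: HIT. Cache (LRU->MRU): [lemon cherry grape lime]
Total: 23 hits, 5 misses, 1 evictions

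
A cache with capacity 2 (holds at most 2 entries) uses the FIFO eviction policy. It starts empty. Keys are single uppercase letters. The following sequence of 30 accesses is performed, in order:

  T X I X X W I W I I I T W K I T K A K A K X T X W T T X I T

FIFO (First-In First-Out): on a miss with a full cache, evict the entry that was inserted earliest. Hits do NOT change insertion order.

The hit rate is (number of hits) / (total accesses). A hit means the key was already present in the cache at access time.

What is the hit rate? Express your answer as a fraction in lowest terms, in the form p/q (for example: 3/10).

FIFO simulation (capacity=2):
  1. access T: MISS. Cache (old->new): [T]
  2. access X: MISS. Cache (old->new): [T X]
  3. access I: MISS, evict T. Cache (old->new): [X I]
  4. access X: HIT. Cache (old->new): [X I]
  5. access X: HIT. Cache (old->new): [X I]
  6. access W: MISS, evict X. Cache (old->new): [I W]
  7. access I: HIT. Cache (old->new): [I W]
  8. access W: HIT. Cache (old->new): [I W]
  9. access I: HIT. Cache (old->new): [I W]
  10. access I: HIT. Cache (old->new): [I W]
  11. access I: HIT. Cache (old->new): [I W]
  12. access T: MISS, evict I. Cache (old->new): [W T]
  13. access W: HIT. Cache (old->new): [W T]
  14. access K: MISS, evict W. Cache (old->new): [T K]
  15. access I: MISS, evict T. Cache (old->new): [K I]
  16. access T: MISS, evict K. Cache (old->new): [I T]
  17. access K: MISS, evict I. Cache (old->new): [T K]
  18. access A: MISS, evict T. Cache (old->new): [K A]
  19. access K: HIT. Cache (old->new): [K A]
  20. access A: HIT. Cache (old->new): [K A]
  21. access K: HIT. Cache (old->new): [K A]
  22. access X: MISS, evict K. Cache (old->new): [A X]
  23. access T: MISS, evict A. Cache (old->new): [X T]
  24. access X: HIT. Cache (old->new): [X T]
  25. access W: MISS, evict X. Cache (old->new): [T W]
  26. access T: HIT. Cache (old->new): [T W]
  27. access T: HIT. Cache (old->new): [T W]
  28. access X: MISS, evict T. Cache (old->new): [W X]
  29. access I: MISS, evict W. Cache (old->new): [X I]
  30. access T: MISS, evict X. Cache (old->new): [I T]
Total: 14 hits, 16 misses, 14 evictions

Hit rate = 14/30 = 7/15

Answer: 7/15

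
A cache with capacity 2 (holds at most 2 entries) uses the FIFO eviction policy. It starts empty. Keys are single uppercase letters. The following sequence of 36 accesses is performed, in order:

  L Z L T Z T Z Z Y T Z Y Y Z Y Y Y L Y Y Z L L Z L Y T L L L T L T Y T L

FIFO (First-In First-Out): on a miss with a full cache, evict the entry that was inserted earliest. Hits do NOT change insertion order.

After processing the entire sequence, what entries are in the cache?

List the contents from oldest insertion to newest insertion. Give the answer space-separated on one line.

FIFO simulation (capacity=2):
  1. access L: MISS. Cache (old->new): [L]
  2. access Z: MISS. Cache (old->new): [L Z]
  3. access L: HIT. Cache (old->new): [L Z]
  4. access T: MISS, evict L. Cache (old->new): [Z T]
  5. access Z: HIT. Cache (old->new): [Z T]
  6. access T: HIT. Cache (old->new): [Z T]
  7. access Z: HIT. Cache (old->new): [Z T]
  8. access Z: HIT. Cache (old->new): [Z T]
  9. access Y: MISS, evict Z. Cache (old->new): [T Y]
  10. access T: HIT. Cache (old->new): [T Y]
  11. access Z: MISS, evict T. Cache (old->new): [Y Z]
  12. access Y: HIT. Cache (old->new): [Y Z]
  13. access Y: HIT. Cache (old->new): [Y Z]
  14. access Z: HIT. Cache (old->new): [Y Z]
  15. access Y: HIT. Cache (old->new): [Y Z]
  16. access Y: HIT. Cache (old->new): [Y Z]
  17. access Y: HIT. Cache (old->new): [Y Z]
  18. access L: MISS, evict Y. Cache (old->new): [Z L]
  19. access Y: MISS, evict Z. Cache (old->new): [L Y]
  20. access Y: HIT. Cache (old->new): [L Y]
  21. access Z: MISS, evict L. Cache (old->new): [Y Z]
  22. access L: MISS, evict Y. Cache (old->new): [Z L]
  23. access L: HIT. Cache (old->new): [Z L]
  24. access Z: HIT. Cache (old->new): [Z L]
  25. access L: HIT. Cache (old->new): [Z L]
  26. access Y: MISS, evict Z. Cache (old->new): [L Y]
  27. access T: MISS, evict L. Cache (old->new): [Y T]
  28. access L: MISS, evict Y. Cache (old->new): [T L]
  29. access L: HIT. Cache (old->new): [T L]
  30. access L: HIT. Cache (old->new): [T L]
  31. access T: HIT. Cache (old->new): [T L]
  32. access L: HIT. Cache (old->new): [T L]
  33. access T: HIT. Cache (old->new): [T L]
  34. access Y: MISS, evict T. Cache (old->new): [L Y]
  35. access T: MISS, evict L. Cache (old->new): [Y T]
  36. access L: MISS, evict Y. Cache (old->new): [T L]
Total: 21 hits, 15 misses, 13 evictions

Answer: T L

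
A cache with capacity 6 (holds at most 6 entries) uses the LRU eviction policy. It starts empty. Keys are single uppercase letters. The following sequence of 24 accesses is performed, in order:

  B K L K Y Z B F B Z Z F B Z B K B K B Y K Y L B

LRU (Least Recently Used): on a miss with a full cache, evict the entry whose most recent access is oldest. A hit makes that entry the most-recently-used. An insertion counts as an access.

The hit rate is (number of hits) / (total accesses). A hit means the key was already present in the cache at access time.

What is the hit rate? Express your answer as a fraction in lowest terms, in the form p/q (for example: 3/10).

LRU simulation (capacity=6):
  1. access B: MISS. Cache (LRU->MRU): [B]
  2. access K: MISS. Cache (LRU->MRU): [B K]
  3. access L: MISS. Cache (LRU->MRU): [B K L]
  4. access K: HIT. Cache (LRU->MRU): [B L K]
  5. access Y: MISS. Cache (LRU->MRU): [B L K Y]
  6. access Z: MISS. Cache (LRU->MRU): [B L K Y Z]
  7. access B: HIT. Cache (LRU->MRU): [L K Y Z B]
  8. access F: MISS. Cache (LRU->MRU): [L K Y Z B F]
  9. access B: HIT. Cache (LRU->MRU): [L K Y Z F B]
  10. access Z: HIT. Cache (LRU->MRU): [L K Y F B Z]
  11. access Z: HIT. Cache (LRU->MRU): [L K Y F B Z]
  12. access F: HIT. Cache (LRU->MRU): [L K Y B Z F]
  13. access B: HIT. Cache (LRU->MRU): [L K Y Z F B]
  14. access Z: HIT. Cache (LRU->MRU): [L K Y F B Z]
  15. access B: HIT. Cache (LRU->MRU): [L K Y F Z B]
  16. access K: HIT. Cache (LRU->MRU): [L Y F Z B K]
  17. access B: HIT. Cache (LRU->MRU): [L Y F Z K B]
  18. access K: HIT. Cache (LRU->MRU): [L Y F Z B K]
  19. access B: HIT. Cache (LRU->MRU): [L Y F Z K B]
  20. access Y: HIT. Cache (LRU->MRU): [L F Z K B Y]
  21. access K: HIT. Cache (LRU->MRU): [L F Z B Y K]
  22. access Y: HIT. Cache (LRU->MRU): [L F Z B K Y]
  23. access L: HIT. Cache (LRU->MRU): [F Z B K Y L]
  24. access B: HIT. Cache (LRU->MRU): [F Z K Y L B]
Total: 18 hits, 6 misses, 0 evictions

Hit rate = 18/24 = 3/4

Answer: 3/4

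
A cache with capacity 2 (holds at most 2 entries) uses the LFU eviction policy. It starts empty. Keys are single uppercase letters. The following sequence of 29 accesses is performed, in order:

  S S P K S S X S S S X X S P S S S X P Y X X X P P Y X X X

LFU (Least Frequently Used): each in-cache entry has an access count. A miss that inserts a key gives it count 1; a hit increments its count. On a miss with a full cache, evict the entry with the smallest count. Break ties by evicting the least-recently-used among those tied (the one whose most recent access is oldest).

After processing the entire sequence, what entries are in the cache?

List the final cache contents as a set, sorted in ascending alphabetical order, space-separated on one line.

LFU simulation (capacity=2):
  1. access S: MISS. Cache: [S(c=1)]
  2. access S: HIT, count now 2. Cache: [S(c=2)]
  3. access P: MISS. Cache: [P(c=1) S(c=2)]
  4. access K: MISS, evict P(c=1). Cache: [K(c=1) S(c=2)]
  5. access S: HIT, count now 3. Cache: [K(c=1) S(c=3)]
  6. access S: HIT, count now 4. Cache: [K(c=1) S(c=4)]
  7. access X: MISS, evict K(c=1). Cache: [X(c=1) S(c=4)]
  8. access S: HIT, count now 5. Cache: [X(c=1) S(c=5)]
  9. access S: HIT, count now 6. Cache: [X(c=1) S(c=6)]
  10. access S: HIT, count now 7. Cache: [X(c=1) S(c=7)]
  11. access X: HIT, count now 2. Cache: [X(c=2) S(c=7)]
  12. access X: HIT, count now 3. Cache: [X(c=3) S(c=7)]
  13. access S: HIT, count now 8. Cache: [X(c=3) S(c=8)]
  14. access P: MISS, evict X(c=3). Cache: [P(c=1) S(c=8)]
  15. access S: HIT, count now 9. Cache: [P(c=1) S(c=9)]
  16. access S: HIT, count now 10. Cache: [P(c=1) S(c=10)]
  17. access S: HIT, count now 11. Cache: [P(c=1) S(c=11)]
  18. access X: MISS, evict P(c=1). Cache: [X(c=1) S(c=11)]
  19. access P: MISS, evict X(c=1). Cache: [P(c=1) S(c=11)]
  20. access Y: MISS, evict P(c=1). Cache: [Y(c=1) S(c=11)]
  21. access X: MISS, evict Y(c=1). Cache: [X(c=1) S(c=11)]
  22. access X: HIT, count now 2. Cache: [X(c=2) S(c=11)]
  23. access X: HIT, count now 3. Cache: [X(c=3) S(c=11)]
  24. access P: MISS, evict X(c=3). Cache: [P(c=1) S(c=11)]
  25. access P: HIT, count now 2. Cache: [P(c=2) S(c=11)]
  26. access Y: MISS, evict P(c=2). Cache: [Y(c=1) S(c=11)]
  27. access X: MISS, evict Y(c=1). Cache: [X(c=1) S(c=11)]
  28. access X: HIT, count now 2. Cache: [X(c=2) S(c=11)]
  29. access X: HIT, count now 3. Cache: [X(c=3) S(c=11)]
Total: 17 hits, 12 misses, 10 evictions

Answer: S X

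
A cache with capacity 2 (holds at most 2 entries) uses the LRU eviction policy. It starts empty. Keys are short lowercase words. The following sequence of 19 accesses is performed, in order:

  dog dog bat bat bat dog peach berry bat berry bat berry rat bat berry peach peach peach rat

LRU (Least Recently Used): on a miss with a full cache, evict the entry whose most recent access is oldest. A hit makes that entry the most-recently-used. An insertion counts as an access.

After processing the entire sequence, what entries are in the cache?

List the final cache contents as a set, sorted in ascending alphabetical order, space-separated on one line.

LRU simulation (capacity=2):
  1. access dog: MISS. Cache (LRU->MRU): [dog]
  2. access dog: HIT. Cache (LRU->MRU): [dog]
  3. access bat: MISS. Cache (LRU->MRU): [dog bat]
  4. access bat: HIT. Cache (LRU->MRU): [dog bat]
  5. access bat: HIT. Cache (LRU->MRU): [dog bat]
  6. access dog: HIT. Cache (LRU->MRU): [bat dog]
  7. access peach: MISS, evict bat. Cache (LRU->MRU): [dog peach]
  8. access berry: MISS, evict dog. Cache (LRU->MRU): [peach berry]
  9. access bat: MISS, evict peach. Cache (LRU->MRU): [berry bat]
  10. access berry: HIT. Cache (LRU->MRU): [bat berry]
  11. access bat: HIT. Cache (LRU->MRU): [berry bat]
  12. access berry: HIT. Cache (LRU->MRU): [bat berry]
  13. access rat: MISS, evict bat. Cache (LRU->MRU): [berry rat]
  14. access bat: MISS, evict berry. Cache (LRU->MRU): [rat bat]
  15. access berry: MISS, evict rat. Cache (LRU->MRU): [bat berry]
  16. access peach: MISS, evict bat. Cache (LRU->MRU): [berry peach]
  17. access peach: HIT. Cache (LRU->MRU): [berry peach]
  18. access peach: HIT. Cache (LRU->MRU): [berry peach]
  19. access rat: MISS, evict berry. Cache (LRU->MRU): [peach rat]
Total: 9 hits, 10 misses, 8 evictions

Answer: peach rat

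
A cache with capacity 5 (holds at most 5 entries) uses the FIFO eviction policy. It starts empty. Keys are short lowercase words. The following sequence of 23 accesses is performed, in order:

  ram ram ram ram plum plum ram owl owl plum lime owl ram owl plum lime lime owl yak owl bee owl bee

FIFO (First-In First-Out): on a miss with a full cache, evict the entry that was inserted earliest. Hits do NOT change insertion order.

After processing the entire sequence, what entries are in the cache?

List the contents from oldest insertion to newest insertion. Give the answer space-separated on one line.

FIFO simulation (capacity=5):
  1. access ram: MISS. Cache (old->new): [ram]
  2. access ram: HIT. Cache (old->new): [ram]
  3. access ram: HIT. Cache (old->new): [ram]
  4. access ram: HIT. Cache (old->new): [ram]
  5. access plum: MISS. Cache (old->new): [ram plum]
  6. access plum: HIT. Cache (old->new): [ram plum]
  7. access ram: HIT. Cache (old->new): [ram plum]
  8. access owl: MISS. Cache (old->new): [ram plum owl]
  9. access owl: HIT. Cache (old->new): [ram plum owl]
  10. access plum: HIT. Cache (old->new): [ram plum owl]
  11. access lime: MISS. Cache (old->new): [ram plum owl lime]
  12. access owl: HIT. Cache (old->new): [ram plum owl lime]
  13. access ram: HIT. Cache (old->new): [ram plum owl lime]
  14. access owl: HIT. Cache (old->new): [ram plum owl lime]
  15. access plum: HIT. Cache (old->new): [ram plum owl lime]
  16. access lime: HIT. Cache (old->new): [ram plum owl lime]
  17. access lime: HIT. Cache (old->new): [ram plum owl lime]
  18. access owl: HIT. Cache (old->new): [ram plum owl lime]
  19. access yak: MISS. Cache (old->new): [ram plum owl lime yak]
  20. access owl: HIT. Cache (old->new): [ram plum owl lime yak]
  21. access bee: MISS, evict ram. Cache (old->new): [plum owl lime yak bee]
  22. access owl: HIT. Cache (old->new): [plum owl lime yak bee]
  23. access bee: HIT. Cache (old->new): [plum owl lime yak bee]
Total: 17 hits, 6 misses, 1 evictions

Answer: plum owl lime yak bee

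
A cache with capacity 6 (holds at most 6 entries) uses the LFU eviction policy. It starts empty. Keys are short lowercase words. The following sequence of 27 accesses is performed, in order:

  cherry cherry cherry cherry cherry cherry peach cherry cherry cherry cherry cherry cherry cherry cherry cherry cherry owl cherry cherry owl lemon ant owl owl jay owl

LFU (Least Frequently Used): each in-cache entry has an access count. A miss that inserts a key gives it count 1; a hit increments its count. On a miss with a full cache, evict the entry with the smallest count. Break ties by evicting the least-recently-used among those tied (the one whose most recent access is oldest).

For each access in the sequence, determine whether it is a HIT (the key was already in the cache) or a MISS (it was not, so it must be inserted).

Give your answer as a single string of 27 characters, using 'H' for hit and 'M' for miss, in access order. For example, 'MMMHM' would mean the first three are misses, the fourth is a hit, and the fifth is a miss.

Answer: MHHHHHMHHHHHHHHHHMHHHMMHHMH

Derivation:
LFU simulation (capacity=6):
  1. access cherry: MISS. Cache: [cherry(c=1)]
  2. access cherry: HIT, count now 2. Cache: [cherry(c=2)]
  3. access cherry: HIT, count now 3. Cache: [cherry(c=3)]
  4. access cherry: HIT, count now 4. Cache: [cherry(c=4)]
  5. access cherry: HIT, count now 5. Cache: [cherry(c=5)]
  6. access cherry: HIT, count now 6. Cache: [cherry(c=6)]
  7. access peach: MISS. Cache: [peach(c=1) cherry(c=6)]
  8. access cherry: HIT, count now 7. Cache: [peach(c=1) cherry(c=7)]
  9. access cherry: HIT, count now 8. Cache: [peach(c=1) cherry(c=8)]
  10. access cherry: HIT, count now 9. Cache: [peach(c=1) cherry(c=9)]
  11. access cherry: HIT, count now 10. Cache: [peach(c=1) cherry(c=10)]
  12. access cherry: HIT, count now 11. Cache: [peach(c=1) cherry(c=11)]
  13. access cherry: HIT, count now 12. Cache: [peach(c=1) cherry(c=12)]
  14. access cherry: HIT, count now 13. Cache: [peach(c=1) cherry(c=13)]
  15. access cherry: HIT, count now 14. Cache: [peach(c=1) cherry(c=14)]
  16. access cherry: HIT, count now 15. Cache: [peach(c=1) cherry(c=15)]
  17. access cherry: HIT, count now 16. Cache: [peach(c=1) cherry(c=16)]
  18. access owl: MISS. Cache: [peach(c=1) owl(c=1) cherry(c=16)]
  19. access cherry: HIT, count now 17. Cache: [peach(c=1) owl(c=1) cherry(c=17)]
  20. access cherry: HIT, count now 18. Cache: [peach(c=1) owl(c=1) cherry(c=18)]
  21. access owl: HIT, count now 2. Cache: [peach(c=1) owl(c=2) cherry(c=18)]
  22. access lemon: MISS. Cache: [peach(c=1) lemon(c=1) owl(c=2) cherry(c=18)]
  23. access ant: MISS. Cache: [peach(c=1) lemon(c=1) ant(c=1) owl(c=2) cherry(c=18)]
  24. access owl: HIT, count now 3. Cache: [peach(c=1) lemon(c=1) ant(c=1) owl(c=3) cherry(c=18)]
  25. access owl: HIT, count now 4. Cache: [peach(c=1) lemon(c=1) ant(c=1) owl(c=4) cherry(c=18)]
  26. access jay: MISS. Cache: [peach(c=1) lemon(c=1) ant(c=1) jay(c=1) owl(c=4) cherry(c=18)]
  27. access owl: HIT, count now 5. Cache: [peach(c=1) lemon(c=1) ant(c=1) jay(c=1) owl(c=5) cherry(c=18)]
Total: 21 hits, 6 misses, 0 evictions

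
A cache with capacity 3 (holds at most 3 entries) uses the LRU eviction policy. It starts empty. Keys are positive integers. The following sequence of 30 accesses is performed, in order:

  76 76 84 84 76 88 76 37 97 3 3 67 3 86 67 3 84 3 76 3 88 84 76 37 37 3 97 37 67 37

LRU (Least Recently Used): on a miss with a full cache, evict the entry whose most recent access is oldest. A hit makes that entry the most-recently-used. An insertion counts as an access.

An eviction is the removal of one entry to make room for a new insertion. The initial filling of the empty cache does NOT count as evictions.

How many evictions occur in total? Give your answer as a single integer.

Answer: 14

Derivation:
LRU simulation (capacity=3):
  1. access 76: MISS. Cache (LRU->MRU): [76]
  2. access 76: HIT. Cache (LRU->MRU): [76]
  3. access 84: MISS. Cache (LRU->MRU): [76 84]
  4. access 84: HIT. Cache (LRU->MRU): [76 84]
  5. access 76: HIT. Cache (LRU->MRU): [84 76]
  6. access 88: MISS. Cache (LRU->MRU): [84 76 88]
  7. access 76: HIT. Cache (LRU->MRU): [84 88 76]
  8. access 37: MISS, evict 84. Cache (LRU->MRU): [88 76 37]
  9. access 97: MISS, evict 88. Cache (LRU->MRU): [76 37 97]
  10. access 3: MISS, evict 76. Cache (LRU->MRU): [37 97 3]
  11. access 3: HIT. Cache (LRU->MRU): [37 97 3]
  12. access 67: MISS, evict 37. Cache (LRU->MRU): [97 3 67]
  13. access 3: HIT. Cache (LRU->MRU): [97 67 3]
  14. access 86: MISS, evict 97. Cache (LRU->MRU): [67 3 86]
  15. access 67: HIT. Cache (LRU->MRU): [3 86 67]
  16. access 3: HIT. Cache (LRU->MRU): [86 67 3]
  17. access 84: MISS, evict 86. Cache (LRU->MRU): [67 3 84]
  18. access 3: HIT. Cache (LRU->MRU): [67 84 3]
  19. access 76: MISS, evict 67. Cache (LRU->MRU): [84 3 76]
  20. access 3: HIT. Cache (LRU->MRU): [84 76 3]
  21. access 88: MISS, evict 84. Cache (LRU->MRU): [76 3 88]
  22. access 84: MISS, evict 76. Cache (LRU->MRU): [3 88 84]
  23. access 76: MISS, evict 3. Cache (LRU->MRU): [88 84 76]
  24. access 37: MISS, evict 88. Cache (LRU->MRU): [84 76 37]
  25. access 37: HIT. Cache (LRU->MRU): [84 76 37]
  26. access 3: MISS, evict 84. Cache (LRU->MRU): [76 37 3]
  27. access 97: MISS, evict 76. Cache (LRU->MRU): [37 3 97]
  28. access 37: HIT. Cache (LRU->MRU): [3 97 37]
  29. access 67: MISS, evict 3. Cache (LRU->MRU): [97 37 67]
  30. access 37: HIT. Cache (LRU->MRU): [97 67 37]
Total: 13 hits, 17 misses, 14 evictions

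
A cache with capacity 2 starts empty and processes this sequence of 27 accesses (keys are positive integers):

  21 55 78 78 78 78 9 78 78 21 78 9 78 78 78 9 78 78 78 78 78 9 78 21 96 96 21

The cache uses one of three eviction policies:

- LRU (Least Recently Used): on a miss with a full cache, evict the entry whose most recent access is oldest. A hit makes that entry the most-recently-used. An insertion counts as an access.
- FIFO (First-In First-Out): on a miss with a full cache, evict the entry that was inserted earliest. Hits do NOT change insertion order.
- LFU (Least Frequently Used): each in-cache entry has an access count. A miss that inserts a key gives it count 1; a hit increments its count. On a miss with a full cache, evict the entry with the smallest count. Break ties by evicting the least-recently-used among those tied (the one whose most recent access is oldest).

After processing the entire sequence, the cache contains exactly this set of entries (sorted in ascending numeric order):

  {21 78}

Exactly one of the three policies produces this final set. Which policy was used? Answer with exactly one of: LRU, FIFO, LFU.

Simulating under each policy and comparing final sets:
  LRU: final set = {21 96} -> differs
  FIFO: final set = {21 96} -> differs
  LFU: final set = {21 78} -> MATCHES target
Only LFU produces the target set.

Answer: LFU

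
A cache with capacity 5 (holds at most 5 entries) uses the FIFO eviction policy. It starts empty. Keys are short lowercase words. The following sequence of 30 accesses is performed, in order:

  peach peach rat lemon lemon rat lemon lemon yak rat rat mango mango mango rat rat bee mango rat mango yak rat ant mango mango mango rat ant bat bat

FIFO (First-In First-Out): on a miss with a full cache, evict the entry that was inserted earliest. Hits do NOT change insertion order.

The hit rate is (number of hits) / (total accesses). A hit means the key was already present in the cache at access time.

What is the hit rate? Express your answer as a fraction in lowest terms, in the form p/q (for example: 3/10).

FIFO simulation (capacity=5):
  1. access peach: MISS. Cache (old->new): [peach]
  2. access peach: HIT. Cache (old->new): [peach]
  3. access rat: MISS. Cache (old->new): [peach rat]
  4. access lemon: MISS. Cache (old->new): [peach rat lemon]
  5. access lemon: HIT. Cache (old->new): [peach rat lemon]
  6. access rat: HIT. Cache (old->new): [peach rat lemon]
  7. access lemon: HIT. Cache (old->new): [peach rat lemon]
  8. access lemon: HIT. Cache (old->new): [peach rat lemon]
  9. access yak: MISS. Cache (old->new): [peach rat lemon yak]
  10. access rat: HIT. Cache (old->new): [peach rat lemon yak]
  11. access rat: HIT. Cache (old->new): [peach rat lemon yak]
  12. access mango: MISS. Cache (old->new): [peach rat lemon yak mango]
  13. access mango: HIT. Cache (old->new): [peach rat lemon yak mango]
  14. access mango: HIT. Cache (old->new): [peach rat lemon yak mango]
  15. access rat: HIT. Cache (old->new): [peach rat lemon yak mango]
  16. access rat: HIT. Cache (old->new): [peach rat lemon yak mango]
  17. access bee: MISS, evict peach. Cache (old->new): [rat lemon yak mango bee]
  18. access mango: HIT. Cache (old->new): [rat lemon yak mango bee]
  19. access rat: HIT. Cache (old->new): [rat lemon yak mango bee]
  20. access mango: HIT. Cache (old->new): [rat lemon yak mango bee]
  21. access yak: HIT. Cache (old->new): [rat lemon yak mango bee]
  22. access rat: HIT. Cache (old->new): [rat lemon yak mango bee]
  23. access ant: MISS, evict rat. Cache (old->new): [lemon yak mango bee ant]
  24. access mango: HIT. Cache (old->new): [lemon yak mango bee ant]
  25. access mango: HIT. Cache (old->new): [lemon yak mango bee ant]
  26. access mango: HIT. Cache (old->new): [lemon yak mango bee ant]
  27. access rat: MISS, evict lemon. Cache (old->new): [yak mango bee ant rat]
  28. access ant: HIT. Cache (old->new): [yak mango bee ant rat]
  29. access bat: MISS, evict yak. Cache (old->new): [mango bee ant rat bat]
  30. access bat: HIT. Cache (old->new): [mango bee ant rat bat]
Total: 21 hits, 9 misses, 4 evictions

Hit rate = 21/30 = 7/10

Answer: 7/10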